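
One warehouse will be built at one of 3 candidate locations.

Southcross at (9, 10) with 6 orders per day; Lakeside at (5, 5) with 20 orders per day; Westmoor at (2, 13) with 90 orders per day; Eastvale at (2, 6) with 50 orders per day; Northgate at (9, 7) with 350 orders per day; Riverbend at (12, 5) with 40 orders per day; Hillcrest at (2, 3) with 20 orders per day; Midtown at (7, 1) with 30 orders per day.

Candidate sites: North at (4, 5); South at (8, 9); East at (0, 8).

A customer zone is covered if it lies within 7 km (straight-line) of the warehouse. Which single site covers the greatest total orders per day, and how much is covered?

North, covering 470

Coverage radius r = 7 km; a point is covered iff (Δx)²+(Δy)² ≤ 7² = 49.
  North (4, 5): covers {Lakeside, Eastvale, Northgate, Hillcrest, Midtown} → 470
  South (8, 9): covers {Southcross, Lakeside, Eastvale, Northgate, Riverbend} → 466
  East (0, 8): covers {Lakeside, Westmoor, Eastvale, Hillcrest} → 180
Maximum coverage at North: 470 orders per day.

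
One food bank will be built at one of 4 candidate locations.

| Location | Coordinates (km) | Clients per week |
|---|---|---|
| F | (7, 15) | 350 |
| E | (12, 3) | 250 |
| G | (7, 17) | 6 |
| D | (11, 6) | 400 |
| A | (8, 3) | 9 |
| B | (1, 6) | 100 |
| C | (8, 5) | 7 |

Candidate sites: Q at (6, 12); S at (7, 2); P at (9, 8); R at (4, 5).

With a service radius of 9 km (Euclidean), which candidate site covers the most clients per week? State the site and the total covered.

P, covering 1116

Coverage radius r = 9 km; a point is covered iff (Δx)²+(Δy)² ≤ 9² = 81.
  Q (6, 12): covers {F, G, D, B, C} → 863
  S (7, 2): covers {E, D, A, B, C} → 766
  P (9, 8): covers {F, E, D, A, B, C} → 1116
  R (4, 5): covers {E, D, A, B, C} → 766
Maximum coverage at P: 1116 clients per week.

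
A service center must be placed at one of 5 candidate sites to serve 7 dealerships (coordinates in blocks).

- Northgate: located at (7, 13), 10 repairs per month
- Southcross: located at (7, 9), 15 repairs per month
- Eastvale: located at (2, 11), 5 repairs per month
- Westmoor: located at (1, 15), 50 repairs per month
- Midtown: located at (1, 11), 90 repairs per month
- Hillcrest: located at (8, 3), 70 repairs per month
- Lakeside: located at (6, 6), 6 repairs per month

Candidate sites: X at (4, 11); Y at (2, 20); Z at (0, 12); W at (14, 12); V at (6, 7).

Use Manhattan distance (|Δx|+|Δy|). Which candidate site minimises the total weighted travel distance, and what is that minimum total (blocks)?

Total weighted distance at each candidate:
  X (4, 11): total = 1637
  Y (2, 20): total = 3323
  Z (0, 12): total = 1887
  W (14, 12): total = 3489
  V (6, 7): total = 2041
Minimum is at X with total 1637 blocks.

X, total 1637 blocks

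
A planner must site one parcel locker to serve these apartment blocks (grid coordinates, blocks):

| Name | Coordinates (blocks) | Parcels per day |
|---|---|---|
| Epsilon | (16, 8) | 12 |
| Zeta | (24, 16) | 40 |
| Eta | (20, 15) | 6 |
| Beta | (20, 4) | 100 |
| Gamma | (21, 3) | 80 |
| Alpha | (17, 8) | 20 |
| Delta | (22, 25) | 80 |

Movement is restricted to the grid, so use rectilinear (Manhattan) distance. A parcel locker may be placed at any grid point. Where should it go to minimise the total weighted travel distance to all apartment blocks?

(21, 4)

Manhattan distance separates: Σwᵢ(|x−xᵢ|+|y−yᵢ|) = Σwᵢ|x−xᵢ| + Σwᵢ|y−yᵢ|, so x and y are optimised independently as 1-D weighted medians.
Total weight W = 338; half = 169.
x-coordinate, sorted with cumulative weight:
  x=16 (Epsilon, w=12) cum 12
  x=17 (Alpha, w=20) cum 32
  x=20 (Eta, w=6) cum 38
  x=20 (Beta, w=100) cum 138
  x=21 (Gamma, w=80) cum 218  ← median
  x=22 (Delta, w=80) cum 298
  x=24 (Zeta, w=40) cum 338
⇒ x* = 21
y-coordinate, sorted with cumulative weight:
  y=3 (Gamma, w=80) cum 80
  y=4 (Beta, w=100) cum 180  ← median
  y=8 (Epsilon, w=12) cum 192
  y=8 (Alpha, w=20) cum 212
  y=15 (Eta, w=6) cum 218
  y=16 (Zeta, w=40) cum 258
  y=25 (Delta, w=80) cum 338
⇒ y* = 4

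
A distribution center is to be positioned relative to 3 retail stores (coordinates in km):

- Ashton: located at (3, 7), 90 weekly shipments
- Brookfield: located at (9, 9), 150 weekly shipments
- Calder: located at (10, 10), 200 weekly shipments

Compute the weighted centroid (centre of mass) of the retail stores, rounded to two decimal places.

(8.23, 9.05)

The minimiser of Σwᵢ‖p−pᵢ‖² is the weighted centroid p* = (Σwᵢpᵢ)/(Σwᵢ).
Σwᵢ = 440.
Σwᵢxᵢ = 90·3 + 150·9 + 200·10 = 3620.
Σwᵢyᵢ = 90·7 + 150·9 + 200·10 = 3980.
x* = 3620/440 = 8.23, y* = 3980/440 = 9.05.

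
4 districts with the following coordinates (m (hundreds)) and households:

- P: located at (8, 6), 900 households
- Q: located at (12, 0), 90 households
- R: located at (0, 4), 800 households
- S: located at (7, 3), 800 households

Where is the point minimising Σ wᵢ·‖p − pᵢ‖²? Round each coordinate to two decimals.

The minimiser of Σwᵢ‖p−pᵢ‖² is the weighted centroid p* = (Σwᵢpᵢ)/(Σwᵢ).
Σwᵢ = 2590.
Σwᵢxᵢ = 900·8 + 90·12 + 800·0 + 800·7 = 13880.
Σwᵢyᵢ = 900·6 + 90·0 + 800·4 + 800·3 = 11000.
x* = 13880/2590 = 5.36, y* = 11000/2590 = 4.25.

(5.36, 4.25)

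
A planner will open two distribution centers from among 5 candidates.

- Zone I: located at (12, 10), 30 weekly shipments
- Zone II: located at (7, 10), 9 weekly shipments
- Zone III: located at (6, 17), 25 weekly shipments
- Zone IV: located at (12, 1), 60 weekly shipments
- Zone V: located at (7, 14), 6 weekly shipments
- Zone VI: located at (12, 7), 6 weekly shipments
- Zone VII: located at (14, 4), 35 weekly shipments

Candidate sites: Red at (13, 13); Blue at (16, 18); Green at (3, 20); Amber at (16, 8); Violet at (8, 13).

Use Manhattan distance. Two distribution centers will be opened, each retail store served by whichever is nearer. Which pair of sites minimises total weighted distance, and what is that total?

{Amber, Violet}, total 1278

Evaluate every pair (each demand assigned to the nearer of the two):
  {Amber, Violet}: total = 1278
  {Green, Amber}: total = 1389
  {Red, Amber}: total = 1418
  {Red, Violet}: total = 1490
  {Blue, Amber}: total = 1532
  {Red, Green}: total = 1565
  {Red, Blue}: total = 1690
  {Blue, Violet}: total = 1953
  {Green, Violet}: total = 1953
  {Blue, Green}: total = 2606
Best pair: {Amber, Violet} with total 1278.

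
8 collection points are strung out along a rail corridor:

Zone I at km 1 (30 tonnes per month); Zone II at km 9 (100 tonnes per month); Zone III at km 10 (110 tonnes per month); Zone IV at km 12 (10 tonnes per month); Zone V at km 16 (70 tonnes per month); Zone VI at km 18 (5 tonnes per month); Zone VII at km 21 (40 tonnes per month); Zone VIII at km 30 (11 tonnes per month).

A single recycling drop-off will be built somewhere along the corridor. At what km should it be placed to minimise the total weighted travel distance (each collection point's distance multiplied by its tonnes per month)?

x = 10

For a sum of weighted absolute distances on a line, the optimum is the weighted median (not the mean). Total weight W = 376; half-weight = 188.
Sort by position and accumulate weight:
  km 1 (Zone I, w=30) → cum 30
  km 9 (Zone II, w=100) → cum 130
  km 10 (Zone III, w=110) → cum 240  ≥ 188 → median here
  km 12 (Zone IV, w=10) → cum 250
  km 16 (Zone V, w=70) → cum 320
  km 18 (Zone VI, w=5) → cum 325
  km 21 (Zone VII, w=40) → cum 365
  km 30 (Zone VIII, w=11) → cum 376
Optimal location: km 10.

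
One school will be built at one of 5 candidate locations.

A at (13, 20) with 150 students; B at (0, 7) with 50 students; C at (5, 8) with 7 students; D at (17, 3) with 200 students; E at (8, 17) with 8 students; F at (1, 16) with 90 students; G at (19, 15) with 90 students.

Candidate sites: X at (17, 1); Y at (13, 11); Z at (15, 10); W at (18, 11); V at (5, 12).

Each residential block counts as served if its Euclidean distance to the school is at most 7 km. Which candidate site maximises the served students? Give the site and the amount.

Coverage radius r = 7 km; a point is covered iff (Δx)²+(Δy)² ≤ 7² = 49.
  X (17, 1): covers {D} → 200
  Y (13, 11): covers {none} → 0
  Z (15, 10): covers {G} → 90
  W (18, 11): covers {G} → 90
  V (5, 12): covers {C, E, F} → 105
Maximum coverage at X: 200 students.

X, covering 200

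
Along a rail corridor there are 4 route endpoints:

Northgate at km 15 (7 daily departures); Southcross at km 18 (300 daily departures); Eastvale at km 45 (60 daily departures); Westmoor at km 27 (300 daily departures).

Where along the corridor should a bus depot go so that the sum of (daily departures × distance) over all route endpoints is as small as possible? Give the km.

x = 27

For a sum of weighted absolute distances on a line, the optimum is the weighted median (not the mean). Total weight W = 667; half-weight = 333.5.
Sort by position and accumulate weight:
  km 15 (Northgate, w=7) → cum 7
  km 18 (Southcross, w=300) → cum 307
  km 27 (Westmoor, w=300) → cum 607  ≥ 333.5 → median here
  km 45 (Eastvale, w=60) → cum 667
Optimal location: km 27.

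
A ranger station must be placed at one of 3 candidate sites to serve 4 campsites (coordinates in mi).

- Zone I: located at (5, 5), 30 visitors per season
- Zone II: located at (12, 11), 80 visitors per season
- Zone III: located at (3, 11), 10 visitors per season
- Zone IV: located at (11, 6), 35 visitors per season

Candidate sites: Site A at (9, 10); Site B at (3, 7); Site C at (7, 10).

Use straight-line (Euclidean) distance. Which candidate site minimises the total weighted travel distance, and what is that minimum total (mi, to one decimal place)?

Total weighted distance at each candidate:
  Site A (9, 10): total = 662.4
  Site B (3, 7): total = 1194.9
  Site C (7, 10): total = 808.7
Minimum is at Site A with total 662.4 mi.

Site A, total 662.4 mi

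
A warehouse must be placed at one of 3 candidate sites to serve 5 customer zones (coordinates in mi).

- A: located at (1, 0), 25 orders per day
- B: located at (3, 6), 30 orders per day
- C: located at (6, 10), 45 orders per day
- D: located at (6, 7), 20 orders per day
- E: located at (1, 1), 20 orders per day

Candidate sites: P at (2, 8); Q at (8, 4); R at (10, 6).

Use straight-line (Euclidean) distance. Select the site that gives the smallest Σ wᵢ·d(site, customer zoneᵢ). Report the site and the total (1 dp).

P, total 693.8 mi

Total weighted distance at each candidate:
  P (2, 8): total = 693.8
  Q (8, 4): total = 872.1
  R (10, 6): total = 1023.3
Minimum is at P with total 693.8 mi.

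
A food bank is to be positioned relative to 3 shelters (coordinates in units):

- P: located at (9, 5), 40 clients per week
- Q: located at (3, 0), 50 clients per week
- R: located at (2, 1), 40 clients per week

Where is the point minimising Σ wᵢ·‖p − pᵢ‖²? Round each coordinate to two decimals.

The minimiser of Σwᵢ‖p−pᵢ‖² is the weighted centroid p* = (Σwᵢpᵢ)/(Σwᵢ).
Σwᵢ = 130.
Σwᵢxᵢ = 40·9 + 50·3 + 40·2 = 590.
Σwᵢyᵢ = 40·5 + 50·0 + 40·1 = 240.
x* = 590/130 = 4.54, y* = 240/130 = 1.85.

(4.54, 1.85)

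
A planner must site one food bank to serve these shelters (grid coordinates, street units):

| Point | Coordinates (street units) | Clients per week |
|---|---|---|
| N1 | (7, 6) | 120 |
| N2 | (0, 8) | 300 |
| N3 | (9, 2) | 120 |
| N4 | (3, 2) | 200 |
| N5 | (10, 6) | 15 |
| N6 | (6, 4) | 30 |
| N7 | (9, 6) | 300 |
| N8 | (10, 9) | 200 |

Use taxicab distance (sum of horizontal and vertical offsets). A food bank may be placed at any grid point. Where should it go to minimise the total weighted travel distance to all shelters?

(7, 6)

Manhattan distance separates: Σwᵢ(|x−xᵢ|+|y−yᵢ|) = Σwᵢ|x−xᵢ| + Σwᵢ|y−yᵢ|, so x and y are optimised independently as 1-D weighted medians.
Total weight W = 1285; half = 642.5.
x-coordinate, sorted with cumulative weight:
  x=0 (N2, w=300) cum 300
  x=3 (N4, w=200) cum 500
  x=6 (N6, w=30) cum 530
  x=7 (N1, w=120) cum 650  ← median
  x=9 (N3, w=120) cum 770
  x=9 (N7, w=300) cum 1070
  x=10 (N5, w=15) cum 1085
  x=10 (N8, w=200) cum 1285
⇒ x* = 7
y-coordinate, sorted with cumulative weight:
  y=2 (N3, w=120) cum 120
  y=2 (N4, w=200) cum 320
  y=4 (N6, w=30) cum 350
  y=6 (N1, w=120) cum 470
  y=6 (N5, w=15) cum 485
  y=6 (N7, w=300) cum 785  ← median
  y=8 (N2, w=300) cum 1085
  y=9 (N8, w=200) cum 1285
⇒ y* = 6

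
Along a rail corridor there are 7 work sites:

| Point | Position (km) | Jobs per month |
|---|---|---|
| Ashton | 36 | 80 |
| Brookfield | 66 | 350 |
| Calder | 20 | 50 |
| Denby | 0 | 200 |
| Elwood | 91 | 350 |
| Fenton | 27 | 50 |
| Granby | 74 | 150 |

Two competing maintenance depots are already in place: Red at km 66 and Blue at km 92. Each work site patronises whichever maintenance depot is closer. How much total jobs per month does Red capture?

880

The indifferent point is the midpoint (66+92)/2 = 79; work sites left of it (closer to Red at 66) go to Red, those right go to Blue.
  Denby at 0 (w=200) → Red
  Calder at 20 (w=50) → Red
  Fenton at 27 (w=50) → Red
  Ashton at 36 (w=80) → Red
  Brookfield at 66 (w=350) → Red
  Granby at 74 (w=150) → Red
  Elwood at 91 (w=350) → Blue
Red captures 880; Blue captures 350.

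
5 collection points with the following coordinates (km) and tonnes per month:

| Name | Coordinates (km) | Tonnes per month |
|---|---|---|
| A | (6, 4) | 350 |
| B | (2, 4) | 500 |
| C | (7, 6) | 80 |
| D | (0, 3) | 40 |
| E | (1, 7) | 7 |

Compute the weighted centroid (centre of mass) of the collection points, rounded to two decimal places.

(3.75, 4.14)

The minimiser of Σwᵢ‖p−pᵢ‖² is the weighted centroid p* = (Σwᵢpᵢ)/(Σwᵢ).
Σwᵢ = 977.
Σwᵢxᵢ = 350·6 + 500·2 + 80·7 + 40·0 + 7·1 = 3667.
Σwᵢyᵢ = 350·4 + 500·4 + 80·6 + 40·3 + 7·7 = 4049.
x* = 3667/977 = 3.75, y* = 4049/977 = 4.14.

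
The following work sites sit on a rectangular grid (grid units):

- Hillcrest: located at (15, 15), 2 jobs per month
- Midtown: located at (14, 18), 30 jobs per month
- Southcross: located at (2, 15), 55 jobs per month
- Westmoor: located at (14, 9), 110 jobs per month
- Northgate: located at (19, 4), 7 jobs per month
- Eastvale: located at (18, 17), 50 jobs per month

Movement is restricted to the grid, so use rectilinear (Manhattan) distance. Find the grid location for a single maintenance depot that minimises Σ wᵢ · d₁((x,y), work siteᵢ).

Manhattan distance separates: Σwᵢ(|x−xᵢ|+|y−yᵢ|) = Σwᵢ|x−xᵢ| + Σwᵢ|y−yᵢ|, so x and y are optimised independently as 1-D weighted medians.
Total weight W = 254; half = 127.
x-coordinate, sorted with cumulative weight:
  x=2 (Southcross, w=55) cum 55
  x=14 (Midtown, w=30) cum 85
  x=14 (Westmoor, w=110) cum 195  ← median
  x=15 (Hillcrest, w=2) cum 197
  x=18 (Eastvale, w=50) cum 247
  x=19 (Northgate, w=7) cum 254
⇒ x* = 14
y-coordinate, sorted with cumulative weight:
  y=4 (Northgate, w=7) cum 7
  y=9 (Westmoor, w=110) cum 117
  y=15 (Hillcrest, w=2) cum 119
  y=15 (Southcross, w=55) cum 174  ← median
  y=17 (Eastvale, w=50) cum 224
  y=18 (Midtown, w=30) cum 254
⇒ y* = 15

(14, 15)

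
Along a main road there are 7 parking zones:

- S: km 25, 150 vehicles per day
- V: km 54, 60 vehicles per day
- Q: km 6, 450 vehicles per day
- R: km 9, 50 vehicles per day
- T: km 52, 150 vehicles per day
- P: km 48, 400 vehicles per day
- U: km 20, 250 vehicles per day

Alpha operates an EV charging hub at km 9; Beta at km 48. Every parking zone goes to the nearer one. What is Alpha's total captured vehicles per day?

900

The indifferent point is the midpoint (9+48)/2 = 28.5; parking zones left of it (closer to Alpha at 9) go to Alpha, those right go to Beta.
  Q at 6 (w=450) → Alpha
  R at 9 (w=50) → Alpha
  U at 20 (w=250) → Alpha
  S at 25 (w=150) → Alpha
  P at 48 (w=400) → Beta
  T at 52 (w=150) → Beta
  V at 54 (w=60) → Beta
Alpha captures 900; Beta captures 610.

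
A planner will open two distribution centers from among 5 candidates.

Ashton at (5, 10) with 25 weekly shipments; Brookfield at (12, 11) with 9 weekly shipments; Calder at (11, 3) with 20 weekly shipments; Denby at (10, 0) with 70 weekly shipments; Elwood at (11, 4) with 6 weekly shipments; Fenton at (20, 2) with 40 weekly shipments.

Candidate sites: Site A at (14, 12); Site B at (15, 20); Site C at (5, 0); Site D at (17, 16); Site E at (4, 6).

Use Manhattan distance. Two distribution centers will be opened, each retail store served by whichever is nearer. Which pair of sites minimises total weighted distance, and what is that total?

{Site C, Site E}, total 1506

Evaluate every pair (each demand assigned to the nearer of the two):
  {Site C, Site E}: total = 1506
  {Site A, Site C}: total = 1507
  {Site C, Site D}: total = 1610
  {Site B, Site C}: total = 1628
  {Site A, Site E}: total = 1886
  {Site D, Site E}: total = 1989
  {Site B, Site E}: total = 2127
  {Site A, Site B}: total = 2368
  {Site A, Site D}: total = 2368
  {Site B, Site D}: total = 3318
Best pair: {Site C, Site E} with total 1506.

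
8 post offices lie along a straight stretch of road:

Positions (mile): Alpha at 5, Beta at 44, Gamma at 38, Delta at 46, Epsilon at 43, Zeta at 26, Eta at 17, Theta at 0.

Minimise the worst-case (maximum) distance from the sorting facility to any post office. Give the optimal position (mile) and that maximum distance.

location 23, max distance 23

The 1-center on a line is the midpoint of the two extreme points: leftmost at 0, rightmost at 46.
Optimal location = (0 + 46)/2 = 23; maximum distance = (46 − 0)/2 = 23.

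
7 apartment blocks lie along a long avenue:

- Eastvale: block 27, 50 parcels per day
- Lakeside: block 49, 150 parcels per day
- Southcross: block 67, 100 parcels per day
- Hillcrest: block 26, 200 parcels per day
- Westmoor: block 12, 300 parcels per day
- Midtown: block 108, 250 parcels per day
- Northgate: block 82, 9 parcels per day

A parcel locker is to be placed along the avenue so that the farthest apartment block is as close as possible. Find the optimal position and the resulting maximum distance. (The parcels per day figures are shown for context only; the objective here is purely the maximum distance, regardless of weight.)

The 1-center on a line is the midpoint of the two extreme points: leftmost at 12, rightmost at 108.
Optimal location = (12 + 108)/2 = 60; maximum distance = (108 − 12)/2 = 48.

location 60, max distance 48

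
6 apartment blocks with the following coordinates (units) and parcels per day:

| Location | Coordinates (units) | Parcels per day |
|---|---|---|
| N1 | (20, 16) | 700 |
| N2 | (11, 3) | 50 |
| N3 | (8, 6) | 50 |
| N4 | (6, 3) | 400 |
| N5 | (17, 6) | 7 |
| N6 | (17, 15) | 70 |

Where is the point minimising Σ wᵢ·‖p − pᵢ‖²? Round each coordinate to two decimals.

(14.61, 10.92)

The minimiser of Σwᵢ‖p−pᵢ‖² is the weighted centroid p* = (Σwᵢpᵢ)/(Σwᵢ).
Σwᵢ = 1277.
Σwᵢxᵢ = 700·20 + 50·11 + 50·8 + 400·6 + 7·17 + 70·17 = 18659.
Σwᵢyᵢ = 700·16 + 50·3 + 50·6 + 400·3 + 7·6 + 70·15 = 13942.
x* = 18659/1277 = 14.61, y* = 13942/1277 = 10.92.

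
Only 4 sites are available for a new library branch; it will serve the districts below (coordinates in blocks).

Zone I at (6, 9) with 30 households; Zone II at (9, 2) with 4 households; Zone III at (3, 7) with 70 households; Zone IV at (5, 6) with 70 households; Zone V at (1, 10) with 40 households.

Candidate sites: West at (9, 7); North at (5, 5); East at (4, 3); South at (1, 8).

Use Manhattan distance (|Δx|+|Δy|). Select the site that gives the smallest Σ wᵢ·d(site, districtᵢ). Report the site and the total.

North, total 888 blocks

Total weighted distance at each candidate:
  West (9, 7): total = 1380
  North (5, 5): total = 888
  East (4, 3): total = 1294
  South (1, 8): total = 946
Minimum is at North with total 888 blocks.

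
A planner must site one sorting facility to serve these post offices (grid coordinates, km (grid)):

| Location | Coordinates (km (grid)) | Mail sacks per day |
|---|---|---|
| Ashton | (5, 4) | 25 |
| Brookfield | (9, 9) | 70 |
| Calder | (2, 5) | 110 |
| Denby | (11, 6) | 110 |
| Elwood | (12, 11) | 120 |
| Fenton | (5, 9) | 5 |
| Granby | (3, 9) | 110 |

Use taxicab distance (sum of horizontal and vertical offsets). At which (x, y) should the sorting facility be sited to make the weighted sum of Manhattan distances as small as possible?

Manhattan distance separates: Σwᵢ(|x−xᵢ|+|y−yᵢ|) = Σwᵢ|x−xᵢ| + Σwᵢ|y−yᵢ|, so x and y are optimised independently as 1-D weighted medians.
Total weight W = 550; half = 275.
x-coordinate, sorted with cumulative weight:
  x=2 (Calder, w=110) cum 110
  x=3 (Granby, w=110) cum 220
  x=5 (Ashton, w=25) cum 245
  x=5 (Fenton, w=5) cum 250
  x=9 (Brookfield, w=70) cum 320  ← median
  x=11 (Denby, w=110) cum 430
  x=12 (Elwood, w=120) cum 550
⇒ x* = 9
y-coordinate, sorted with cumulative weight:
  y=4 (Ashton, w=25) cum 25
  y=5 (Calder, w=110) cum 135
  y=6 (Denby, w=110) cum 245
  y=9 (Brookfield, w=70) cum 315  ← median
  y=9 (Fenton, w=5) cum 320
  y=9 (Granby, w=110) cum 430
  y=11 (Elwood, w=120) cum 550
⇒ y* = 9

(9, 9)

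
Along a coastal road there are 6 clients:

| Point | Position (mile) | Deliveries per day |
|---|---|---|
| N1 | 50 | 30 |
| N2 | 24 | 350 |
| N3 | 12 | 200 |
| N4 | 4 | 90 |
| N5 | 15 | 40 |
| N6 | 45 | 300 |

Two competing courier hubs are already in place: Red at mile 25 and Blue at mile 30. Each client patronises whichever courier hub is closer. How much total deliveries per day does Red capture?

The indifferent point is the midpoint (25+30)/2 = 27.5; clients left of it (closer to Red at 25) go to Red, those right go to Blue.
  N4 at 4 (w=90) → Red
  N3 at 12 (w=200) → Red
  N5 at 15 (w=40) → Red
  N2 at 24 (w=350) → Red
  N6 at 45 (w=300) → Blue
  N1 at 50 (w=30) → Blue
Red captures 680; Blue captures 330.

680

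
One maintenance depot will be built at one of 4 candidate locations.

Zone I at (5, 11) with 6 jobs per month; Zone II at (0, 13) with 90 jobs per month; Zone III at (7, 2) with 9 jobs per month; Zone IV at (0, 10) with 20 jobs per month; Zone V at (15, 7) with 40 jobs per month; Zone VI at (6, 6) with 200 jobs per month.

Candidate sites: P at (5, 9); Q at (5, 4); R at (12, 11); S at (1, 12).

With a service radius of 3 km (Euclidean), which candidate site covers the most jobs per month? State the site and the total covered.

Coverage radius r = 3 km; a point is covered iff (Δx)²+(Δy)² ≤ 3² = 9.
  P (5, 9): covers {Zone I} → 6
  Q (5, 4): covers {Zone III, Zone VI} → 209
  R (12, 11): covers {none} → 0
  S (1, 12): covers {Zone II, Zone IV} → 110
Maximum coverage at Q: 209 jobs per month.

Q, covering 209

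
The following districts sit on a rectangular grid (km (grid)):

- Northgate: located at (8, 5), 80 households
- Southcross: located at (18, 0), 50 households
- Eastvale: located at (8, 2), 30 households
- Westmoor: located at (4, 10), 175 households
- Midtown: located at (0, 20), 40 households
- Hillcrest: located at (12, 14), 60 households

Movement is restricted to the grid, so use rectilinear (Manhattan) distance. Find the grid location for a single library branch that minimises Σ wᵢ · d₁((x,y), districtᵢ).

(8, 10)

Manhattan distance separates: Σwᵢ(|x−xᵢ|+|y−yᵢ|) = Σwᵢ|x−xᵢ| + Σwᵢ|y−yᵢ|, so x and y are optimised independently as 1-D weighted medians.
Total weight W = 435; half = 217.5.
x-coordinate, sorted with cumulative weight:
  x=0 (Midtown, w=40) cum 40
  x=4 (Westmoor, w=175) cum 215
  x=8 (Northgate, w=80) cum 295  ← median
  x=8 (Eastvale, w=30) cum 325
  x=12 (Hillcrest, w=60) cum 385
  x=18 (Southcross, w=50) cum 435
⇒ x* = 8
y-coordinate, sorted with cumulative weight:
  y=0 (Southcross, w=50) cum 50
  y=2 (Eastvale, w=30) cum 80
  y=5 (Northgate, w=80) cum 160
  y=10 (Westmoor, w=175) cum 335  ← median
  y=14 (Hillcrest, w=60) cum 395
  y=20 (Midtown, w=40) cum 435
⇒ y* = 10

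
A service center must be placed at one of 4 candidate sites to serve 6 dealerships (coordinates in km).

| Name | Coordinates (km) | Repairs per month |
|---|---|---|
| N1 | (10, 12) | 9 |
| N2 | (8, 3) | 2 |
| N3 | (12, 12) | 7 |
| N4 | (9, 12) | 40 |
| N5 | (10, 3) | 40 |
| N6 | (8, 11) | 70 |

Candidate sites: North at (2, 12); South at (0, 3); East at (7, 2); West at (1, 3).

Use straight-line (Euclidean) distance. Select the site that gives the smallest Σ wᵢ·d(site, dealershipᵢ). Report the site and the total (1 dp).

Total weighted distance at each candidate:
  North (2, 12): total = 1351.1
  South (0, 3): total = 1943.2
  East (7, 2): total = 1343.3
  West (1, 3): total = 1813.8
Minimum is at East with total 1343.3 km.

East, total 1343.3 km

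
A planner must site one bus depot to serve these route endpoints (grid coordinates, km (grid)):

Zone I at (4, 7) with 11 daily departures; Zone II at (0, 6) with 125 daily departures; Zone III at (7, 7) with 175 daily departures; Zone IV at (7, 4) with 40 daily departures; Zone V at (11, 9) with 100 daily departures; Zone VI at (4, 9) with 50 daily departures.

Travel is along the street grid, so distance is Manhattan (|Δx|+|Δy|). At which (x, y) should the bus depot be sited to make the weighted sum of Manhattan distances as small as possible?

Manhattan distance separates: Σwᵢ(|x−xᵢ|+|y−yᵢ|) = Σwᵢ|x−xᵢ| + Σwᵢ|y−yᵢ|, so x and y are optimised independently as 1-D weighted medians.
Total weight W = 501; half = 250.5.
x-coordinate, sorted with cumulative weight:
  x=0 (Zone II, w=125) cum 125
  x=4 (Zone I, w=11) cum 136
  x=4 (Zone VI, w=50) cum 186
  x=7 (Zone III, w=175) cum 361  ← median
  x=7 (Zone IV, w=40) cum 401
  x=11 (Zone V, w=100) cum 501
⇒ x* = 7
y-coordinate, sorted with cumulative weight:
  y=4 (Zone IV, w=40) cum 40
  y=6 (Zone II, w=125) cum 165
  y=7 (Zone I, w=11) cum 176
  y=7 (Zone III, w=175) cum 351  ← median
  y=9 (Zone V, w=100) cum 451
  y=9 (Zone VI, w=50) cum 501
⇒ y* = 7

(7, 7)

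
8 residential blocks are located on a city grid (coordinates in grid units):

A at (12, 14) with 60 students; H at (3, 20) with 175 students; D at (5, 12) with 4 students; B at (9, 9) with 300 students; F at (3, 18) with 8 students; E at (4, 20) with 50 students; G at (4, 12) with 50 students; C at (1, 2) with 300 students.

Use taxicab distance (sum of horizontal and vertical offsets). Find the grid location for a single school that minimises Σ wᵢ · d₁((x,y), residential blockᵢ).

(3, 9)

Manhattan distance separates: Σwᵢ(|x−xᵢ|+|y−yᵢ|) = Σwᵢ|x−xᵢ| + Σwᵢ|y−yᵢ|, so x and y are optimised independently as 1-D weighted medians.
Total weight W = 947; half = 473.5.
x-coordinate, sorted with cumulative weight:
  x=1 (C, w=300) cum 300
  x=3 (H, w=175) cum 475  ← median
  x=3 (F, w=8) cum 483
  x=4 (E, w=50) cum 533
  x=4 (G, w=50) cum 583
  x=5 (D, w=4) cum 587
  x=9 (B, w=300) cum 887
  x=12 (A, w=60) cum 947
⇒ x* = 3
y-coordinate, sorted with cumulative weight:
  y=2 (C, w=300) cum 300
  y=9 (B, w=300) cum 600  ← median
  y=12 (D, w=4) cum 604
  y=12 (G, w=50) cum 654
  y=14 (A, w=60) cum 714
  y=18 (F, w=8) cum 722
  y=20 (H, w=175) cum 897
  y=20 (E, w=50) cum 947
⇒ y* = 9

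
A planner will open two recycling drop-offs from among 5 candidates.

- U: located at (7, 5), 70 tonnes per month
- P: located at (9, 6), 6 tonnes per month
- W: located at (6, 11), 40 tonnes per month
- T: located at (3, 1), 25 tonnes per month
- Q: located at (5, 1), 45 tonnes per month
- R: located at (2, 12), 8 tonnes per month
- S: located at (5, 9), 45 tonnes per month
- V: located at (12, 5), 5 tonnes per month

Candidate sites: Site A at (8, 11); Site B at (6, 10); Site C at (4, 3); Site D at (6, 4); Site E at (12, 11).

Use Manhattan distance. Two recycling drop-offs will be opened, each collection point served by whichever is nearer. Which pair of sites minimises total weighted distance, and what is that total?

{Site B, Site D}, total 713

Evaluate every pair (each demand assigned to the nearer of the two):
  {Site B, Site D}: total = 713
  {Site B, Site C}: total = 830
  {Site A, Site D}: total = 896
  {Site A, Site C}: total = 1007
  {Site C, Site D}: total = 1053
  {Site D, Site E}: total = 1128
  {Site C, Site E}: total = 1281
  {Site B, Site E}: total = 1420
  {Site A, Site B}: total = 1434
  {Site A, Site E}: total = 1877
Best pair: {Site B, Site D} with total 713.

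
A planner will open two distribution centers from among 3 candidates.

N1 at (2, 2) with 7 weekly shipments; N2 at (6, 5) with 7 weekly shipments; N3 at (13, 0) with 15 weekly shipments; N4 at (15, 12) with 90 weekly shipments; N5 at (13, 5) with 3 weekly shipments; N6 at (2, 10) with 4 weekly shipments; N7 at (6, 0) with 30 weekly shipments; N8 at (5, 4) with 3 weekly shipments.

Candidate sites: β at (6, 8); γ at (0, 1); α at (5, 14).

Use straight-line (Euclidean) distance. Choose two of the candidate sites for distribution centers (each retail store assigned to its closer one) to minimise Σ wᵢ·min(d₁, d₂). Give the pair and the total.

{β, γ}, total 1318.1

Evaluate every pair (each demand assigned to the nearer of the two):
  {β, γ}: total = 1318.1
  {β, α}: total = 1410.4
  {γ, α}: total = 1435.6
Best pair: {β, γ} with total 1318.1.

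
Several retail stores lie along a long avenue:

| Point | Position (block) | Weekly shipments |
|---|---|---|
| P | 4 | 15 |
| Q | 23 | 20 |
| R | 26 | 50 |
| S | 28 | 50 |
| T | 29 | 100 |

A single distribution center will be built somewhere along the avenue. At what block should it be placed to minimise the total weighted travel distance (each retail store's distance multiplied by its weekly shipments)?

x = 28

For a sum of weighted absolute distances on a line, the optimum is the weighted median (not the mean). Total weight W = 235; half-weight = 117.5.
Sort by position and accumulate weight:
  block 4 (P, w=15) → cum 15
  block 23 (Q, w=20) → cum 35
  block 26 (R, w=50) → cum 85
  block 28 (S, w=50) → cum 135  ≥ 117.5 → median here
  block 29 (T, w=100) → cum 235
Optimal location: block 28.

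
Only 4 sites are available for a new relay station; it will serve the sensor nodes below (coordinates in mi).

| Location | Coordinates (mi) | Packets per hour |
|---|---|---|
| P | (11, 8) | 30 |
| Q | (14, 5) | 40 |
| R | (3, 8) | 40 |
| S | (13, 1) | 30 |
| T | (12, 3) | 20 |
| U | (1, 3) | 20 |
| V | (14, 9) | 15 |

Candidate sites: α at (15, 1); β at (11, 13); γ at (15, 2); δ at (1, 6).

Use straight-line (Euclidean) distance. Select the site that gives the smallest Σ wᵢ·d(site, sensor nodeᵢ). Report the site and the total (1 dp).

Total weighted distance at each candidate:
  α (15, 1): total = 1498.4
  β (11, 13): total = 1792.9
  γ (15, 2): total = 1396.6
  δ (1, 6): total = 1818.8
Minimum is at γ with total 1396.6 mi.

γ, total 1396.6 mi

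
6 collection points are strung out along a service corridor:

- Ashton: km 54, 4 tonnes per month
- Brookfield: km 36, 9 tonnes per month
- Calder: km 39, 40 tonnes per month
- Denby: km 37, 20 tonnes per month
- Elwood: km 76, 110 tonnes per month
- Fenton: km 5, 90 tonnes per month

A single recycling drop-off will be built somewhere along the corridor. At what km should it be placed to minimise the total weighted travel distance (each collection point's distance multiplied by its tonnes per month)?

x = 39

For a sum of weighted absolute distances on a line, the optimum is the weighted median (not the mean). Total weight W = 273; half-weight = 136.5.
Sort by position and accumulate weight:
  km 5 (Fenton, w=90) → cum 90
  km 36 (Brookfield, w=9) → cum 99
  km 37 (Denby, w=20) → cum 119
  km 39 (Calder, w=40) → cum 159  ≥ 136.5 → median here
  km 54 (Ashton, w=4) → cum 163
  km 76 (Elwood, w=110) → cum 273
Optimal location: km 39.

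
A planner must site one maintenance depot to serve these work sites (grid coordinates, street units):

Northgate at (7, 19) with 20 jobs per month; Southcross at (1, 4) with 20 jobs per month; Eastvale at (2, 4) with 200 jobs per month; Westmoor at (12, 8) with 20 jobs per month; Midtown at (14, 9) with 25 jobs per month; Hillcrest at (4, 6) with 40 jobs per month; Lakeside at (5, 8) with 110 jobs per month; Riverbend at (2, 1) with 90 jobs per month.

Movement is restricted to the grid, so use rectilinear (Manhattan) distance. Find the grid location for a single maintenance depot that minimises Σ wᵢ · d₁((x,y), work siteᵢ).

(2, 4)

Manhattan distance separates: Σwᵢ(|x−xᵢ|+|y−yᵢ|) = Σwᵢ|x−xᵢ| + Σwᵢ|y−yᵢ|, so x and y are optimised independently as 1-D weighted medians.
Total weight W = 525; half = 262.5.
x-coordinate, sorted with cumulative weight:
  x=1 (Southcross, w=20) cum 20
  x=2 (Eastvale, w=200) cum 220
  x=2 (Riverbend, w=90) cum 310  ← median
  x=4 (Hillcrest, w=40) cum 350
  x=5 (Lakeside, w=110) cum 460
  x=7 (Northgate, w=20) cum 480
  x=12 (Westmoor, w=20) cum 500
  x=14 (Midtown, w=25) cum 525
⇒ x* = 2
y-coordinate, sorted with cumulative weight:
  y=1 (Riverbend, w=90) cum 90
  y=4 (Southcross, w=20) cum 110
  y=4 (Eastvale, w=200) cum 310  ← median
  y=6 (Hillcrest, w=40) cum 350
  y=8 (Westmoor, w=20) cum 370
  y=8 (Lakeside, w=110) cum 480
  y=9 (Midtown, w=25) cum 505
  y=19 (Northgate, w=20) cum 525
⇒ y* = 4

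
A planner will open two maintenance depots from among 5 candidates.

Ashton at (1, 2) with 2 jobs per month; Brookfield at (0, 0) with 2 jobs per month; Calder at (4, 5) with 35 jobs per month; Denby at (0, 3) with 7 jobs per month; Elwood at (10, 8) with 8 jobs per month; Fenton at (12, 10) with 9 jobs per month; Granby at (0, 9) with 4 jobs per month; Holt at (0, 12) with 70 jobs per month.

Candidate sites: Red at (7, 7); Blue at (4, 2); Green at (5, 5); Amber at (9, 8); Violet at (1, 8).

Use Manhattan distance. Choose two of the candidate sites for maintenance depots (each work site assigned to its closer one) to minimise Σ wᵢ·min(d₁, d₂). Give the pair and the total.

{Green, Violet}, total 637

Evaluate every pair (each demand assigned to the nearer of the two):
  {Green, Violet}: total = 637
  {Amber, Violet}: total = 693
  {Blue, Violet}: total = 705
  {Red, Violet}: total = 709
  {Green, Amber}: total = 1047
  {Red, Green}: total = 1098
  {Blue, Green}: total = 1136
  {Red, Blue}: total = 1138
  {Blue, Amber}: total = 1161
  {Red, Amber}: total = 1231
Best pair: {Green, Violet} with total 637.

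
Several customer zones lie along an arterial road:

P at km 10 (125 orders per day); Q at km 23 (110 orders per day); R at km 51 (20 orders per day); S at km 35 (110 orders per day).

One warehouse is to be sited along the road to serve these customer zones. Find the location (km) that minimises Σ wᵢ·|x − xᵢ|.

For a sum of weighted absolute distances on a line, the optimum is the weighted median (not the mean). Total weight W = 365; half-weight = 182.5.
Sort by position and accumulate weight:
  km 10 (P, w=125) → cum 125
  km 23 (Q, w=110) → cum 235  ≥ 182.5 → median here
  km 35 (S, w=110) → cum 345
  km 51 (R, w=20) → cum 365
Optimal location: km 23.

x = 23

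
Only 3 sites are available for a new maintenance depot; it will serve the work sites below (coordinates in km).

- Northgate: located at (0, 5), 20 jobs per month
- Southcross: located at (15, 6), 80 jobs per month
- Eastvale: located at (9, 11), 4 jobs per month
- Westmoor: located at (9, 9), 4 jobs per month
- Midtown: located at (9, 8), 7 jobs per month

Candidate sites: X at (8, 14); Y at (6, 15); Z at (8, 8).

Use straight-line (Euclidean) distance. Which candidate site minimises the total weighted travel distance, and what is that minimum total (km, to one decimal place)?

Z, total 778.6 km

Total weighted distance at each candidate:
  X (8, 14): total = 1166.9
  Y (6, 15): total = 1351.6
  Z (8, 8): total = 778.6
Minimum is at Z with total 778.6 km.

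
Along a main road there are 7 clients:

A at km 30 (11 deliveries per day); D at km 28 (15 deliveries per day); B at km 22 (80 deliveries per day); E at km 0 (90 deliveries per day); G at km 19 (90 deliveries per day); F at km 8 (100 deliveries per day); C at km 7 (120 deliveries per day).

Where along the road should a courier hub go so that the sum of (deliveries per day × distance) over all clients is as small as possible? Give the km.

For a sum of weighted absolute distances on a line, the optimum is the weighted median (not the mean). Total weight W = 506; half-weight = 253.
Sort by position and accumulate weight:
  km 0 (E, w=90) → cum 90
  km 7 (C, w=120) → cum 210
  km 8 (F, w=100) → cum 310  ≥ 253 → median here
  km 19 (G, w=90) → cum 400
  km 22 (B, w=80) → cum 480
  km 28 (D, w=15) → cum 495
  km 30 (A, w=11) → cum 506
Optimal location: km 8.

x = 8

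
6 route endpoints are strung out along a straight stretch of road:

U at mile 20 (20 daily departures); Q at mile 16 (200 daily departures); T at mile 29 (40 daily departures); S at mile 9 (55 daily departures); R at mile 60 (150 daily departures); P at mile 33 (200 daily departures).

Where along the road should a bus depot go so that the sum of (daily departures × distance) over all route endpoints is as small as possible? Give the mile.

For a sum of weighted absolute distances on a line, the optimum is the weighted median (not the mean). Total weight W = 665; half-weight = 332.5.
Sort by position and accumulate weight:
  mile 9 (S, w=55) → cum 55
  mile 16 (Q, w=200) → cum 255
  mile 20 (U, w=20) → cum 275
  mile 29 (T, w=40) → cum 315
  mile 33 (P, w=200) → cum 515  ≥ 332.5 → median here
  mile 60 (R, w=150) → cum 665
Optimal location: mile 33.

x = 33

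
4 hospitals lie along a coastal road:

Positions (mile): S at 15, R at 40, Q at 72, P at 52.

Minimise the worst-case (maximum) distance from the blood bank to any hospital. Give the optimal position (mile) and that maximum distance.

The 1-center on a line is the midpoint of the two extreme points: leftmost at 15, rightmost at 72.
Optimal location = (15 + 72)/2 = 43.5; maximum distance = (72 − 15)/2 = 28.5.

location 43.5, max distance 28.5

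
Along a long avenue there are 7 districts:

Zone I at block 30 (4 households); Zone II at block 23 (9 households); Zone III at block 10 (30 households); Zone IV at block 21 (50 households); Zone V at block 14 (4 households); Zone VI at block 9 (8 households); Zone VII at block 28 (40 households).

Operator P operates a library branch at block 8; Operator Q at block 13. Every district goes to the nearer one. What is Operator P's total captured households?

38

The indifferent point is the midpoint (8+13)/2 = 10.5; districts left of it (closer to Operator P at 8) go to Operator P, those right go to Operator Q.
  Zone VI at 9 (w=8) → Operator P
  Zone III at 10 (w=30) → Operator P
  Zone V at 14 (w=4) → Operator Q
  Zone IV at 21 (w=50) → Operator Q
  Zone II at 23 (w=9) → Operator Q
  Zone VII at 28 (w=40) → Operator Q
  Zone I at 30 (w=4) → Operator Q
Operator P captures 38; Operator Q captures 107.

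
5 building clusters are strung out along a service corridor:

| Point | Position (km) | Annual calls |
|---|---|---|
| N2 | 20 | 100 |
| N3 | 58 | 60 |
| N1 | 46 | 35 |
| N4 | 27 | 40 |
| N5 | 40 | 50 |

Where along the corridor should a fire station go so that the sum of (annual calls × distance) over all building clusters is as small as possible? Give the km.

For a sum of weighted absolute distances on a line, the optimum is the weighted median (not the mean). Total weight W = 285; half-weight = 142.5.
Sort by position and accumulate weight:
  km 20 (N2, w=100) → cum 100
  km 27 (N4, w=40) → cum 140
  km 40 (N5, w=50) → cum 190  ≥ 142.5 → median here
  km 46 (N1, w=35) → cum 225
  km 58 (N3, w=60) → cum 285
Optimal location: km 40.

x = 40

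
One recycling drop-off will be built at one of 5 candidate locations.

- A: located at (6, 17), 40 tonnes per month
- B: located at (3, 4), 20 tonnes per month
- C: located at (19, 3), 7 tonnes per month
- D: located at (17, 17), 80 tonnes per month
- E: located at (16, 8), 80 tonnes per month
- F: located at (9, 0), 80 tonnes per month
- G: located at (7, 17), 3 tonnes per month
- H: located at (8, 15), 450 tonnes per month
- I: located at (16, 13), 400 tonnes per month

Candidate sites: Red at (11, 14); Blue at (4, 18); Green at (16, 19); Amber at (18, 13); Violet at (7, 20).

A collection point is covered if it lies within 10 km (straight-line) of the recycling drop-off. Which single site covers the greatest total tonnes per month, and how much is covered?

Coverage radius r = 10 km; a point is covered iff (Δx)²+(Δy)² ≤ 10² = 100.
  Red (11, 14): covers {A, D, E, G, H, I} → 1053
  Blue (4, 18): covers {A, G, H} → 493
  Green (16, 19): covers {D, G, H, I} → 933
  Amber (18, 13): covers {D, E, I} → 560
  Violet (7, 20): covers {A, G, H} → 493
Maximum coverage at Red: 1053 tonnes per month.

Red, covering 1053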